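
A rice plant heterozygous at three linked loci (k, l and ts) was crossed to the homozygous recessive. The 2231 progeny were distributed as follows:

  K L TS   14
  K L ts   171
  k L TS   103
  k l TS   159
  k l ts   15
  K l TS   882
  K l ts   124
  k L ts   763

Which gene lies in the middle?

The two most frequent reciprocal classes, K l TS and k L ts, are the parental types, so the F1 was K l TS / k L ts.
The two rarest classes, K L TS and k l ts, are the double crossovers. Comparing them with the parentals, only the l allele has switched, so l is the middle locus and the order is ts – l – k.

l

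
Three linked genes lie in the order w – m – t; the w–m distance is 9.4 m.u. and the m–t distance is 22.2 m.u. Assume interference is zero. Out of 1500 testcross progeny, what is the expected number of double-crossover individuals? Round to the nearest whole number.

31

Map distances give recombination frequencies of 0.094 and 0.222 for the two intervals.
With no interference, expected double-crossover frequency = 0.094 × 0.222 = 0.02087.
Expected number = 0.02087 × 1500 = 31.30 ≈ 31.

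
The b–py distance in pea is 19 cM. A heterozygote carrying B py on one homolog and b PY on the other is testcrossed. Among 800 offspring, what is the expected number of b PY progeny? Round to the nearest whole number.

A map distance of 19 cM corresponds to a recombination frequency of 0.190.
The F1 is B py / b PY, so b PY is a parental gamete class with expected frequency (1 − r)/2 = 0.810/2 = 0.4050.
Expected number = 0.4050 × 800 = 324.00 ≈ 324.

324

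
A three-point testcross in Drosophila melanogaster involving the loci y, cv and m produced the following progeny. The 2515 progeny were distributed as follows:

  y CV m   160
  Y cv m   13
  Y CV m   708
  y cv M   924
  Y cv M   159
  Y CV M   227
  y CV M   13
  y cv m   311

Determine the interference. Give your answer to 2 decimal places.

0.66

The two most frequent reciprocal classes, y cv M and Y CV m, are the parental types, so the F1 was y cv M / Y CV m.
The two rarest classes, y CV M and Y cv m, are the double crossovers. Comparing them with the parentals, only the cv allele has switched, so cv is the middle locus and the order is y – cv – m.
y–cv: (319 + 26)/2515 = 0.1372; cv–m: (538 + 26)/2515 = 0.2243.
Expected DCO frequency = 0.1372 × 0.2243 ≈ 0.03077; observed = 26/2515 ≈ 0.01034.
Coefficient of coincidence = 0.01034/0.03077 ≈ 0.34; interference = 1 − 0.34 = 0.66.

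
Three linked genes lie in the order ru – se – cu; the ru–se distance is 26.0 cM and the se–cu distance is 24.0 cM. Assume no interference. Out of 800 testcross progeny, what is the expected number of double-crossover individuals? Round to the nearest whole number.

50

Map distances give recombination frequencies of 0.260 and 0.240 for the two intervals.
With no interference, expected double-crossover frequency = 0.260 × 0.240 = 0.06240.
Expected number = 0.06240 × 800 = 49.92 ≈ 50.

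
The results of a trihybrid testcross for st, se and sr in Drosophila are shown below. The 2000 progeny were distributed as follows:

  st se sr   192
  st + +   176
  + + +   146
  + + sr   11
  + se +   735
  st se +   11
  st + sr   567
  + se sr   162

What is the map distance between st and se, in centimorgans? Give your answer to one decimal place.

The two most frequent reciprocal classes, st + sr and + se +, are the parental types, so the F1 was st + sr / + se +.
The two rarest classes, + + sr and st se +, are the double crossovers. Comparing them with the parentals, only the st allele has switched, so st is the middle locus and the order is se – st – sr.
Crossovers in the se–st interval produce the single-crossover classes st se sr and + + + (192 + 146 = 338) plus the double crossovers (22).
RF(se–st) = (338 + 22) / 2000 = 360/2000 = 0.1800 → 18.0 centimorgans.

18.0 centimorgans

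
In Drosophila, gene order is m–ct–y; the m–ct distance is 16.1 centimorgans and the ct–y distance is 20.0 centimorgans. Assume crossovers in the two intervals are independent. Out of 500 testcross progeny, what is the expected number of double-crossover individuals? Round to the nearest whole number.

Map distances give recombination frequencies of 0.161 and 0.200 for the two intervals.
With no interference, expected double-crossover frequency = 0.161 × 0.200 = 0.03220.
Expected number = 0.03220 × 500 = 16.10 ≈ 16.

16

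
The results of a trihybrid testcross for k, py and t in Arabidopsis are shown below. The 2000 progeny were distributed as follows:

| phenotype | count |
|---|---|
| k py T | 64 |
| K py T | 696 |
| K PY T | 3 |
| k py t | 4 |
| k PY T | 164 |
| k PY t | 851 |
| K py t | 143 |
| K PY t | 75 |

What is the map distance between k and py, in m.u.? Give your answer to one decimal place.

7.3 m.u.

The two most frequent reciprocal classes, k PY t and K py T, are the parental types, so the F1 was k PY t / K py T.
The two rarest classes, k py t and K PY T, are the double crossovers. Comparing them with the parentals, only the py allele has switched, so py is the middle locus and the order is t – py – k.
Crossovers in the py–k interval produce the single-crossover classes K PY t and k py T (75 + 64 = 139) plus the double crossovers (7).
RF(py–k) = (139 + 7) / 2000 = 146/2000 = 0.0730 → 7.3 m.u.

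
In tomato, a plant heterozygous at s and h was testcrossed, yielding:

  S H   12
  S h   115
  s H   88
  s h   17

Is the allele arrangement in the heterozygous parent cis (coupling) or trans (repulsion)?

trans

The two most frequent classes are S h (115) and s H (88); these are the parental (non-recombinant) types.
So the F1 carried S h on one chromosome and s H on the other — the recessive alleles are on opposite chromosomes (trans / repulsion).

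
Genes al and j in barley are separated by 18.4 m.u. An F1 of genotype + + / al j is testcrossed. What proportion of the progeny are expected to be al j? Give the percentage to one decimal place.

A map distance of 18.4 m.u. corresponds to a recombination frequency of 0.184.
The F1 is + + / al j, so al j is a parental gamete class with expected frequency (1 − r)/2 = 0.816/2 = 0.4080.
That is 0.4080 = 40.8% of the progeny.

40.8%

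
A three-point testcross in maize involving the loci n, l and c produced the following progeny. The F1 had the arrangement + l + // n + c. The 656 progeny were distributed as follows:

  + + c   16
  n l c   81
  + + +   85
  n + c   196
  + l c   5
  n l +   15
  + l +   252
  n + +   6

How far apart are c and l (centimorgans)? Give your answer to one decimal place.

27.0 centimorgans

The two rarest classes, + l c and n + +, are the double crossovers. Comparing them with the parentals, only the c allele has switched, so c is the middle locus and the order is n – c – l.
Crossovers in the c–l interval produce the single-crossover classes + + + and n l c (85 + 81 = 166) plus the double crossovers (11).
RF(c–l) = (166 + 11) / 656 = 177/656 = 0.2698 → 27.0 centimorgans.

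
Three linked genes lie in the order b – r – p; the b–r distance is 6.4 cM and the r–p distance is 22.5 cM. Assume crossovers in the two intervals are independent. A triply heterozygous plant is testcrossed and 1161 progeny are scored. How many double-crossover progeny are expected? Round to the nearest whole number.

Map distances give recombination frequencies of 0.064 and 0.225 for the two intervals.
With no interference, expected double-crossover frequency = 0.064 × 0.225 = 0.01440.
Expected number = 0.01440 × 1161 = 16.72 ≈ 17.

17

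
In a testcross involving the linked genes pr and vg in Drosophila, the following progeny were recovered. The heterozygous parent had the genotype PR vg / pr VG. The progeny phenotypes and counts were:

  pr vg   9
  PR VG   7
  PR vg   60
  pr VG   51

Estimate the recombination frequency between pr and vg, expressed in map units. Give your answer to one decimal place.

12.6 map units

The recombinant classes are PR VG and pr vg: 7 + 9 = 16.
Recombination frequency = 16/127 = 0.1260 ≈ 12.6%, i.e. 12.6 map units.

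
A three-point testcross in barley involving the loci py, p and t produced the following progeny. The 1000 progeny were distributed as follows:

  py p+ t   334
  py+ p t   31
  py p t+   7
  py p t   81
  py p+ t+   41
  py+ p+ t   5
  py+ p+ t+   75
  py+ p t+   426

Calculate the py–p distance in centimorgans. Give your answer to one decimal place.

The two most frequent reciprocal classes, py+ p t+ and py p+ t, are the parental types, so the F1 was py+ p t+ / py p+ t.
The two rarest classes, py p t+ and py+ p+ t, are the double crossovers. Comparing them with the parentals, only the py allele has switched, so py is the middle locus and the order is t – py – p.
Crossovers in the py–p interval produce the single-crossover classes py+ p+ t+ and py p t (75 + 81 = 156) plus the double crossovers (12).
RF(py–p) = (156 + 12) / 1000 = 168/1000 = 0.1680 → 16.8 centimorgans.

16.8 centimorgans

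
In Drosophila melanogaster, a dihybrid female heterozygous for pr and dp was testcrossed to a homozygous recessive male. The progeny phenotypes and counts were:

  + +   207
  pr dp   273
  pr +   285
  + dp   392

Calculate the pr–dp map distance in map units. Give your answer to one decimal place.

41.5 map units

The two most frequent classes, + dp (392) and pr + (285), are the parental types, so the F1 was + dp / pr +.
The recombinant classes are + + and pr dp: 207 + 273 = 480.
Recombination frequency = 480/1157 = 0.4149 ≈ 41.5%, i.e. 41.5 map units.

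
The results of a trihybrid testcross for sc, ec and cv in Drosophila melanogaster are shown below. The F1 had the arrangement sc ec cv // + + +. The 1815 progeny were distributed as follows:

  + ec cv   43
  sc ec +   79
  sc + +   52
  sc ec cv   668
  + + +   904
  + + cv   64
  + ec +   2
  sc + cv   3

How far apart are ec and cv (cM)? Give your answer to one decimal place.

8.2 cM

The two rarest classes, sc + cv and + ec +, are the double crossovers. Comparing them with the parentals, only the ec allele has switched, so ec is the middle locus and the order is sc – ec – cv.
Crossovers in the ec–cv interval produce the single-crossover classes sc ec + and + + cv (79 + 64 = 143) plus the double crossovers (5).
RF(ec–cv) = (143 + 5) / 1815 = 148/1815 = 0.0815 → 8.2 cM.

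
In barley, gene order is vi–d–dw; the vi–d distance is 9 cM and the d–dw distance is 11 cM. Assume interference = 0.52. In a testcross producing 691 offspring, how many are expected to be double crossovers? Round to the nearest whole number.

Map distances give recombination frequencies of 0.090 and 0.110 for the two intervals.
With interference 0.52 (so coincidence = 0.48), expected double-crossover frequency = 0.090 × 0.110 × 0.48 = 0.00475.
Expected number = 0.00475 × 691 = 3.28 ≈ 3.

3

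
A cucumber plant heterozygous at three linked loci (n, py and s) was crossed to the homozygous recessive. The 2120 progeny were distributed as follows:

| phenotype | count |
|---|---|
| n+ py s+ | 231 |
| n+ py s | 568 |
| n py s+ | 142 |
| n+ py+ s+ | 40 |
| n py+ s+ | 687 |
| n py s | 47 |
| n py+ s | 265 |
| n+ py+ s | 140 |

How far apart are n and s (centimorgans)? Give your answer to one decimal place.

The two most frequent reciprocal classes, n py+ s+ and n+ py s, are the parental types, so the F1 was n py+ s+ / n+ py s.
The two rarest classes, n+ py+ s+ and n py s, are the double crossovers. Comparing them with the parentals, only the n allele has switched, so n is the middle locus and the order is py – n – s.
Crossovers in the n–s interval produce the single-crossover classes n py+ s and n+ py s+ (265 + 231 = 496) plus the double crossovers (87).
RF(n–s) = (496 + 87) / 2120 = 583/2120 = 0.2750 → 27.5 centimorgans.

27.5 centimorgans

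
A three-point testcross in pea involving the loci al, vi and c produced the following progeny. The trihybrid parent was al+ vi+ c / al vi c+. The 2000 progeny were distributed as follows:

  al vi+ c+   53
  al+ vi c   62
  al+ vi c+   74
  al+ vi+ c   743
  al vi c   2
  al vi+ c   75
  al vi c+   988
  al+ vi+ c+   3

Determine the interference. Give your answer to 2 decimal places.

0.46

The two rarest classes, al+ vi+ c+ and al vi c, are the double crossovers. Comparing them with the parentals, only the c allele has switched, so c is the middle locus and the order is vi – c – al.
vi–c: (115 + 5)/2000 = 0.0600; c–al: (149 + 5)/2000 = 0.0770.
Expected DCO frequency = 0.0600 × 0.0770 ≈ 0.00462; observed = 5/2000 ≈ 0.00250.
Coefficient of coincidence = 0.00250/0.00462 ≈ 0.54; interference = 1 − 0.54 = 0.46.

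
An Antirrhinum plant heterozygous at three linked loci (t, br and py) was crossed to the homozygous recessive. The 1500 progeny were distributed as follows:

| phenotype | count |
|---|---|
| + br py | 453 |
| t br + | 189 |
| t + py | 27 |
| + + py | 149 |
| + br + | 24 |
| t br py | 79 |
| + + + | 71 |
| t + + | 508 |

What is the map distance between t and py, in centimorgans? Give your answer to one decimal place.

The two most frequent reciprocal classes, t + + and + br py, are the parental types, so the F1 was t + + / + br py.
The two rarest classes, t + py and + br +, are the double crossovers. Comparing them with the parentals, only the py allele has switched, so py is the middle locus and the order is br – py – t.
Crossovers in the py–t interval produce the single-crossover classes + + + and t br py (71 + 79 = 150) plus the double crossovers (51).
RF(py–t) = (150 + 51) / 1500 = 201/1500 = 0.1340 → 13.4 centimorgans.

13.4 centimorgans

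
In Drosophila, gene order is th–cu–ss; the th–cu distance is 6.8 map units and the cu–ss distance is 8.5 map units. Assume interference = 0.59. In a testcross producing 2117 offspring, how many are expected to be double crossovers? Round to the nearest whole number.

5

Map distances give recombination frequencies of 0.068 and 0.085 for the two intervals.
With interference 0.59 (so coincidence = 0.41), expected double-crossover frequency = 0.068 × 0.085 × 0.41 = 0.00237.
Expected number = 0.00237 × 2117 = 5.02 ≈ 5.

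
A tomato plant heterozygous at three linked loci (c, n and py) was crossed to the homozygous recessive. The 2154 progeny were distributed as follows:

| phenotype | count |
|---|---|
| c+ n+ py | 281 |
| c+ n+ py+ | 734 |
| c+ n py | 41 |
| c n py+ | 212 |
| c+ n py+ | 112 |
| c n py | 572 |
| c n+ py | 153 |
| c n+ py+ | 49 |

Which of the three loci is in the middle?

c

The two most frequent reciprocal classes, c n py and c+ n+ py+, are the parental types, so the F1 was c n py / c+ n+ py+.
The two rarest classes, c+ n py and c n+ py+, are the double crossovers. Comparing them with the parentals, only the c allele has switched, so c is the middle locus and the order is n – c – py.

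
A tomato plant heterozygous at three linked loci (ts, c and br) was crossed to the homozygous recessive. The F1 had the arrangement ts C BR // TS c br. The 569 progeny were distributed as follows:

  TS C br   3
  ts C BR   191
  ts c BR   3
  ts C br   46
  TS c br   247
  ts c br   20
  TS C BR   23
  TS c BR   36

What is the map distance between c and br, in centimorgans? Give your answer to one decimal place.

15.5 centimorgans

The two rarest classes, ts c BR and TS C br, are the double crossovers. Comparing them with the parentals, only the c allele has switched, so c is the middle locus and the order is br – c – ts.
Crossovers in the br–c interval produce the single-crossover classes ts C br and TS c BR (46 + 36 = 82) plus the double crossovers (6).
RF(br–c) = (82 + 6) / 569 = 88/569 = 0.1547 → 15.5 centimorgans.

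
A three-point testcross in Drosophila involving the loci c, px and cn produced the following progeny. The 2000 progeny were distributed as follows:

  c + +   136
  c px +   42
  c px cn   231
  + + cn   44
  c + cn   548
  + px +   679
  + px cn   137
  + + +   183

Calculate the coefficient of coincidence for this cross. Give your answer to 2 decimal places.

The two most frequent reciprocal classes, c + cn and + px +, are the parental types, so the F1 was c + cn / + px +.
The two rarest classes, + + cn and c px +, are the double crossovers. Comparing them with the parentals, only the c allele has switched, so c is the middle locus and the order is cn – c – px.
cn–c: (273 + 86)/2000 = 0.1795; c–px: (414 + 86)/2000 = 0.2500.
Expected DCO frequency = 0.1795 × 0.2500 ≈ 0.04487; observed = 86/2000 ≈ 0.04300.
Coefficient of coincidence = 0.04300/0.04487 ≈ 0.96.

0.96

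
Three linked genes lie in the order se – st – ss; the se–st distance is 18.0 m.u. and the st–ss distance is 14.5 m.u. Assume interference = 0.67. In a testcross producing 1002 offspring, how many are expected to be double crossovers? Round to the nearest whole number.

9

Map distances give recombination frequencies of 0.180 and 0.145 for the two intervals.
With interference 0.67 (so coincidence = 0.33), expected double-crossover frequency = 0.180 × 0.145 × 0.33 = 0.00861.
Expected number = 0.00861 × 1002 = 8.63 ≈ 9.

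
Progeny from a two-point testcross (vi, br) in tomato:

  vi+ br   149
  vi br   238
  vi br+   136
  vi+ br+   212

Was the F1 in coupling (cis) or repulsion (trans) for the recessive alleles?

The two most frequent classes are vi+ br+ (212) and vi br (238); these are the parental (non-recombinant) types.
So the F1 carried vi+ br+ on one chromosome and vi br on the other — the recessive alleles are on the same chromosome (cis / coupling).

cis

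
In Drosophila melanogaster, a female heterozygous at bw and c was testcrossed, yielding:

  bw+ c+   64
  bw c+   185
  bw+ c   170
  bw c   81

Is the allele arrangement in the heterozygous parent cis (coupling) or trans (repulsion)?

The two most frequent classes are bw+ c (170) and bw c+ (185); these are the parental (non-recombinant) types.
So the F1 carried bw+ c on one chromosome and bw c+ on the other — the recessive alleles are on opposite chromosomes (trans / repulsion).

trans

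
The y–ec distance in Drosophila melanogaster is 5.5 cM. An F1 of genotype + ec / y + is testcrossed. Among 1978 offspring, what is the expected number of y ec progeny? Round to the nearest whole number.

A map distance of 5.5 cM corresponds to a recombination frequency of 0.055.
The F1 is + ec / y +, so y ec is a recombinant gamete class with expected frequency r/2 = 0.055/2 = 0.0275.
Expected number = 0.0275 × 1978 = 54.40 ≈ 54.

54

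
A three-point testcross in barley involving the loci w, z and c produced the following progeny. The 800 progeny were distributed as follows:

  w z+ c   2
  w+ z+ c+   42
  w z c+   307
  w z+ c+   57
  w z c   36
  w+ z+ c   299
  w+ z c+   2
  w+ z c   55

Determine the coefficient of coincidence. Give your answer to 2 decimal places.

The two most frequent reciprocal classes, w+ z+ c and w z c+, are the parental types, so the F1 was w+ z+ c / w z c+.
The two rarest classes, w z+ c and w+ z c+, are the double crossovers. Comparing them with the parentals, only the w allele has switched, so w is the middle locus and the order is z – w – c.
z–w: (112 + 4)/800 = 0.1450; w–c: (78 + 4)/800 = 0.1025.
Expected DCO frequency = 0.1450 × 0.1025 ≈ 0.01486; observed = 4/800 ≈ 0.00500.
Coefficient of coincidence = 0.00500/0.01486 ≈ 0.34.

0.34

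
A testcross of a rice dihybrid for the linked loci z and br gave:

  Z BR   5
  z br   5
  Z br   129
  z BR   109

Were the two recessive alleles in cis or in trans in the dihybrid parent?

trans

The two most frequent classes are Z br (129) and z BR (109); these are the parental (non-recombinant) types.
So the F1 carried Z br on one chromosome and z BR on the other — the recessive alleles are on opposite chromosomes (trans / repulsion).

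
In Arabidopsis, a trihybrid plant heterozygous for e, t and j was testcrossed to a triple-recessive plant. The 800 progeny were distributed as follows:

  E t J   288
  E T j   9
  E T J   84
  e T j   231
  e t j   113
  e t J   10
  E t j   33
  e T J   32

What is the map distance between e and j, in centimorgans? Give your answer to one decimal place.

The two most frequent reciprocal classes, E t J and e T j, are the parental types, so the F1 was E t J / e T j.
The two rarest classes, e t J and E T j, are the double crossovers. Comparing them with the parentals, only the e allele has switched, so e is the middle locus and the order is t – e – j.
Crossovers in the e–j interval produce the single-crossover classes E t j and e T J (33 + 32 = 65) plus the double crossovers (19).
RF(e–j) = (65 + 19) / 800 = 84/800 = 0.1050 → 10.5 centimorgans.

10.5 centimorgans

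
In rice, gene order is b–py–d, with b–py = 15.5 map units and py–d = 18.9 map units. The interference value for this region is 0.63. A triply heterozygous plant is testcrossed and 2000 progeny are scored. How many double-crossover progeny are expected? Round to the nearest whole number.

Map distances give recombination frequencies of 0.155 and 0.189 for the two intervals.
With interference 0.63 (so coincidence = 0.37), expected double-crossover frequency = 0.155 × 0.189 × 0.37 = 0.01084.
Expected number = 0.01084 × 2000 = 21.68 ≈ 22.

22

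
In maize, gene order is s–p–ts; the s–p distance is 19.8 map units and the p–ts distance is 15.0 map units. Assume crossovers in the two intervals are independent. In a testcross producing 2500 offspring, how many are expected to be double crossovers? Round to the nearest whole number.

Map distances give recombination frequencies of 0.198 and 0.150 for the two intervals.
With no interference, expected double-crossover frequency = 0.198 × 0.150 = 0.02970.
Expected number = 0.02970 × 2500 = 74.25 ≈ 74.

74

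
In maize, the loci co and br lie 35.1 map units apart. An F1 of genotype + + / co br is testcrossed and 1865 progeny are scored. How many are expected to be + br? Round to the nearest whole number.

A map distance of 35.1 map units corresponds to a recombination frequency of 0.351.
The F1 is + + / co br, so + br is a recombinant gamete class with expected frequency r/2 = 0.351/2 = 0.1755.
Expected number = 0.1755 × 1865 = 327.31 ≈ 327.

327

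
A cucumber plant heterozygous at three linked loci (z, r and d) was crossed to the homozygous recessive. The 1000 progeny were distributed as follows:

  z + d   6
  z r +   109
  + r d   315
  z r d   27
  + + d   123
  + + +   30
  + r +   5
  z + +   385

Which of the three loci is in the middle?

d

The two most frequent reciprocal classes, z + + and + r d, are the parental types, so the F1 was z + + / + r d.
The two rarest classes, z + d and + r +, are the double crossovers. Comparing them with the parentals, only the d allele has switched, so d is the middle locus and the order is z – d – r.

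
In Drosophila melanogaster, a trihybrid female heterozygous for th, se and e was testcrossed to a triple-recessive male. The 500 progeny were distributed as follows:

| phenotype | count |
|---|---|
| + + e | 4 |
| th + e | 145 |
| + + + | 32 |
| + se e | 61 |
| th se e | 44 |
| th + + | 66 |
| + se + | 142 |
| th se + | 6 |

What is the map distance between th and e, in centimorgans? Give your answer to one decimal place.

The two most frequent reciprocal classes, + se + and th + e, are the parental types, so the F1 was + se + / th + e.
The two rarest classes, th se + and + + e, are the double crossovers. Comparing them with the parentals, only the th allele has switched, so th is the middle locus and the order is e – th – se.
Crossovers in the e–th interval produce the single-crossover classes + se e and th + + (61 + 66 = 127) plus the double crossovers (10).
RF(e–th) = (127 + 10) / 500 = 137/500 = 0.2740 → 27.4 centimorgans.

27.4 centimorgans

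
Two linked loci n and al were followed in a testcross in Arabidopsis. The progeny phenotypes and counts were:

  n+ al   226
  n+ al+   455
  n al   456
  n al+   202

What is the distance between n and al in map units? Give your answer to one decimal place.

32.0 map units

The two most frequent classes, n+ al+ (455) and n al (456), are the parental types, so the F1 was n+ al+ / n al.
The recombinant classes are n+ al and n al+: 226 + 202 = 428.
Recombination frequency = 428/1339 = 0.3196 ≈ 32.0%, i.e. 32.0 map units.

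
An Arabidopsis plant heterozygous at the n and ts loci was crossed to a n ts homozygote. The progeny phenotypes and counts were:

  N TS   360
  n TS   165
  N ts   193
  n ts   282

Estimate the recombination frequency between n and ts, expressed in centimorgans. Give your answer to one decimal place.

35.8 centimorgans

The two most frequent classes, N TS (360) and n ts (282), are the parental types, so the F1 was N TS / n ts.
The recombinant classes are N ts and n TS: 193 + 165 = 358.
Recombination frequency = 358/1000 = 0.3580 ≈ 35.8%, i.e. 35.8 centimorgans.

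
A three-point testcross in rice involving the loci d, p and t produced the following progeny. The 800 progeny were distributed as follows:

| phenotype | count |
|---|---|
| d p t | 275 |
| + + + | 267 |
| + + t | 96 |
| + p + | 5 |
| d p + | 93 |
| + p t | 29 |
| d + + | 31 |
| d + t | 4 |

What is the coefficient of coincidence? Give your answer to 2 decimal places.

The two most frequent reciprocal classes, + + + and d p t, are the parental types, so the F1 was + + + / d p t.
The two rarest classes, + p + and d + t, are the double crossovers. Comparing them with the parentals, only the p allele has switched, so p is the middle locus and the order is t – p – d.
t–p: (189 + 9)/800 = 0.2475; p–d: (60 + 9)/800 = 0.0862.
Expected DCO frequency = 0.2475 × 0.0862 ≈ 0.02133; observed = 9/800 ≈ 0.01125.
Coefficient of coincidence = 0.01125/0.02133 ≈ 0.53.

0.53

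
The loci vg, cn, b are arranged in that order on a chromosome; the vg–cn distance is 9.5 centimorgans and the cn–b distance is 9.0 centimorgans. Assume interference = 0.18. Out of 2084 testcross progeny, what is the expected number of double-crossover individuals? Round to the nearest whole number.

15

Map distances give recombination frequencies of 0.095 and 0.090 for the two intervals.
With interference 0.18 (so coincidence = 0.82), expected double-crossover frequency = 0.095 × 0.090 × 0.82 = 0.00701.
Expected number = 0.00701 × 2084 = 14.61 ≈ 15.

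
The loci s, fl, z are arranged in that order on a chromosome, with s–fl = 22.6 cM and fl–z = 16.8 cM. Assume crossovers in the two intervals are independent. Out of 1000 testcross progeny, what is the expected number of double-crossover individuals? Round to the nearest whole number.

38

Map distances give recombination frequencies of 0.226 and 0.168 for the two intervals.
With no interference, expected double-crossover frequency = 0.226 × 0.168 = 0.03797.
Expected number = 0.03797 × 1000 = 37.97 ≈ 38.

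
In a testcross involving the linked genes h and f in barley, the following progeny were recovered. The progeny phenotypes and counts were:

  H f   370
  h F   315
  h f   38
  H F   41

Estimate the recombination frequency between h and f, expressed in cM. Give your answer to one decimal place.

10.3 cM

The two most frequent classes, H f (370) and h F (315), are the parental types, so the F1 was H f / h F.
The recombinant classes are H F and h f: 41 + 38 = 79.
Recombination frequency = 79/764 = 0.1034 ≈ 10.3%, i.e. 10.3 cM.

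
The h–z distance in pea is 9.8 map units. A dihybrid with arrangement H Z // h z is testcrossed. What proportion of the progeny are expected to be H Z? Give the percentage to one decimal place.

45.1%

A map distance of 9.8 map units corresponds to a recombination frequency of 0.098.
The F1 is H Z / h z, so H Z is a parental gamete class with expected frequency (1 − r)/2 = 0.902/2 = 0.4510.
That is 0.4510 = 45.1% of the progeny.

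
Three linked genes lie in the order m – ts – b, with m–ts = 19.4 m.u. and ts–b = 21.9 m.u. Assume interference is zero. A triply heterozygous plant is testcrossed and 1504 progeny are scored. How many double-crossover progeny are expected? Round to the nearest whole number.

Map distances give recombination frequencies of 0.194 and 0.219 for the two intervals.
With no interference, expected double-crossover frequency = 0.194 × 0.219 = 0.04249.
Expected number = 0.04249 × 1504 = 63.90 ≈ 64.

64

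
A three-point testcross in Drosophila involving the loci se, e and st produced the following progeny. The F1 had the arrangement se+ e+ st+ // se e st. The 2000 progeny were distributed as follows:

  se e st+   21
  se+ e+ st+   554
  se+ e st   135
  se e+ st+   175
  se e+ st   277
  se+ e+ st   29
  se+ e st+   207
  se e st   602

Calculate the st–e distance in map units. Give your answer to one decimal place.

26.7 map units

The two rarest classes, se+ e+ st and se e st+, are the double crossovers. Comparing them with the parentals, only the st allele has switched, so st is the middle locus and the order is e – st – se.
Crossovers in the e–st interval produce the single-crossover classes se+ e st+ and se e+ st (207 + 277 = 484) plus the double crossovers (50).
RF(e–st) = (484 + 50) / 2000 = 534/2000 = 0.2670 → 26.7 map units.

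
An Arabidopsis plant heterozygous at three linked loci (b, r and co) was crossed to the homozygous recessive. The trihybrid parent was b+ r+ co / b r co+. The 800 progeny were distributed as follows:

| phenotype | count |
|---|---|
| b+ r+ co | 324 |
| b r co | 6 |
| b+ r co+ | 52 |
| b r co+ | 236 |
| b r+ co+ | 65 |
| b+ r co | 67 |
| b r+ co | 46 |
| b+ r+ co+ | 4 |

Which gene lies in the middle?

The two rarest classes, b+ r+ co+ and b r co, are the double crossovers. Comparing them with the parentals, only the co allele has switched, so co is the middle locus and the order is r – co – b.

co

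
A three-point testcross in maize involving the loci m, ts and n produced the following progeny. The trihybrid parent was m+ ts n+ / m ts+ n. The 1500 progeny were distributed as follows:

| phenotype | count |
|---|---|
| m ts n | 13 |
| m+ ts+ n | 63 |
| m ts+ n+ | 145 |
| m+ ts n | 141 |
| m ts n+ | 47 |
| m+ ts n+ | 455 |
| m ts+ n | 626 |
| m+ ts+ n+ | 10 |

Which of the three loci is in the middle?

The two rarest classes, m+ ts+ n+ and m ts n, are the double crossovers. Comparing them with the parentals, only the ts allele has switched, so ts is the middle locus and the order is n – ts – m.

ts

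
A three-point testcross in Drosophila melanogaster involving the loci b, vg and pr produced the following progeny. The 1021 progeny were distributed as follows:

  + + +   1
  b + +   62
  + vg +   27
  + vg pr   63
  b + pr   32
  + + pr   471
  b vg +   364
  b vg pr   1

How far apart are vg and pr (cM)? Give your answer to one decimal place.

12.4 cM

The two most frequent reciprocal classes, + + pr and b vg +, are the parental types, so the F1 was + + pr / b vg +.
The two rarest classes, + + + and b vg pr, are the double crossovers. Comparing them with the parentals, only the pr allele has switched, so pr is the middle locus and the order is vg – pr – b.
Crossovers in the vg–pr interval produce the single-crossover classes + vg pr and b + + (63 + 62 = 125) plus the double crossovers (2).
RF(vg–pr) = (125 + 2) / 1021 = 127/1021 = 0.1244 → 12.4 cM.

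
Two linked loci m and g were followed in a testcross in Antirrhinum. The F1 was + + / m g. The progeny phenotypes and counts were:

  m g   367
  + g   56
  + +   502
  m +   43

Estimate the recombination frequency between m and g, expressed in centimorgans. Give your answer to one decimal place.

10.2 centimorgans

The recombinant classes are + g and m +: 56 + 43 = 99.
Recombination frequency = 99/968 = 0.1023 ≈ 10.2%, i.e. 10.2 centimorgans.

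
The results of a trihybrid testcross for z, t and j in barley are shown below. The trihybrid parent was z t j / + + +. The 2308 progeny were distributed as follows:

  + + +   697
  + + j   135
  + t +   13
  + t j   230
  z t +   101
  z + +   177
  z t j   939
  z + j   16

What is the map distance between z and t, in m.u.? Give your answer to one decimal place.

18.9 m.u.

The two rarest classes, z + j and + t +, are the double crossovers. Comparing them with the parentals, only the t allele has switched, so t is the middle locus and the order is z – t – j.
Crossovers in the z–t interval produce the single-crossover classes + t j and z + + (230 + 177 = 407) plus the double crossovers (29).
RF(z–t) = (407 + 29) / 2308 = 436/2308 = 0.1889 → 18.9 m.u.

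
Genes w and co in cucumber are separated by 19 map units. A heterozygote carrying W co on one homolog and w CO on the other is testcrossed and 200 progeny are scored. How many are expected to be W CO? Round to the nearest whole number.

A map distance of 19 map units corresponds to a recombination frequency of 0.190.
The F1 is W co / w CO, so W CO is a recombinant gamete class with expected frequency r/2 = 0.190/2 = 0.0950.
Expected number = 0.0950 × 200 = 19.00 ≈ 19.

19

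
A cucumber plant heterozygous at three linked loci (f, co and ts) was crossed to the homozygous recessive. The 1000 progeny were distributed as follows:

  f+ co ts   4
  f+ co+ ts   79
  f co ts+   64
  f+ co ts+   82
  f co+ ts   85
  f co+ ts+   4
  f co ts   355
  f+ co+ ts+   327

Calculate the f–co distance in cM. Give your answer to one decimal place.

The two most frequent reciprocal classes, f co ts and f+ co+ ts+, are the parental types, so the F1 was f co ts / f+ co+ ts+.
The two rarest classes, f+ co ts and f co+ ts+, are the double crossovers. Comparing them with the parentals, only the f allele has switched, so f is the middle locus and the order is co – f – ts.
Crossovers in the co–f interval produce the single-crossover classes f co+ ts and f+ co ts+ (85 + 82 = 167) plus the double crossovers (8).
RF(co–f) = (167 + 8) / 1000 = 175/1000 = 0.1750 → 17.5 cM.

17.5 cM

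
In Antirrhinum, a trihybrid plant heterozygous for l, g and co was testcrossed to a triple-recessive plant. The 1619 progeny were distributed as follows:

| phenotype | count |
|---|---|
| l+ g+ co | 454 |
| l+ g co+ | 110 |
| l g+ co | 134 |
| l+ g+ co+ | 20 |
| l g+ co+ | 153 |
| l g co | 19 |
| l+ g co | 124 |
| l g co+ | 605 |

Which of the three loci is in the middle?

co

The two most frequent reciprocal classes, l+ g+ co and l g co+, are the parental types, so the F1 was l+ g+ co / l g co+.
The two rarest classes, l+ g+ co+ and l g co, are the double crossovers. Comparing them with the parentals, only the co allele has switched, so co is the middle locus and the order is g – co – l.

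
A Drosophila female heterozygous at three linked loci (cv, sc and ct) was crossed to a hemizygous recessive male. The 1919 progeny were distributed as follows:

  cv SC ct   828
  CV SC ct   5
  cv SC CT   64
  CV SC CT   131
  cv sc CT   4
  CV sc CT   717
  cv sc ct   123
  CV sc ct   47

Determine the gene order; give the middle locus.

The two most frequent reciprocal classes, CV sc CT and cv SC ct, are the parental types, so the F1 was CV sc CT / cv SC ct.
The two rarest classes, cv sc CT and CV SC ct, are the double crossovers. Comparing them with the parentals, only the cv allele has switched, so cv is the middle locus and the order is sc – cv – ct.

cv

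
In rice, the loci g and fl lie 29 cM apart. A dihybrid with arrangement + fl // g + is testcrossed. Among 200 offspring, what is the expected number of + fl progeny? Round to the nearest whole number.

A map distance of 29 cM corresponds to a recombination frequency of 0.290.
The F1 is + fl / g +, so + fl is a parental gamete class with expected frequency (1 − r)/2 = 0.710/2 = 0.3550.
Expected number = 0.3550 × 200 = 71.00 ≈ 71.

71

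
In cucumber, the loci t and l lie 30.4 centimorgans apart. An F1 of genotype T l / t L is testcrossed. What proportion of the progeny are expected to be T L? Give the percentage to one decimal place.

A map distance of 30.4 centimorgans corresponds to a recombination frequency of 0.304.
The F1 is T l / t L, so T L is a recombinant gamete class with expected frequency r/2 = 0.304/2 = 0.1520.
That is 0.1520 = 15.2% of the progeny.

15.2%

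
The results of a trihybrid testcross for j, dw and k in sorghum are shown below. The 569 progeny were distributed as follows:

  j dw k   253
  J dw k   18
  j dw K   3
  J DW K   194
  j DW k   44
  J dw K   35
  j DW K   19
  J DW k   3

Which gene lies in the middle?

The two most frequent reciprocal classes, j dw k and J DW K, are the parental types, so the F1 was j dw k / J DW K.
The two rarest classes, j dw K and J DW k, are the double crossovers. Comparing them with the parentals, only the k allele has switched, so k is the middle locus and the order is dw – k – j.

k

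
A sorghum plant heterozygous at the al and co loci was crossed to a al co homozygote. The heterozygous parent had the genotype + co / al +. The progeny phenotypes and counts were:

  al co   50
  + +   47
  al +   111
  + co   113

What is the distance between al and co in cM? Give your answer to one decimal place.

The recombinant classes are + + and al co: 47 + 50 = 97.
Recombination frequency = 97/321 = 0.3022 ≈ 30.2%, i.e. 30.2 cM.

30.2 cM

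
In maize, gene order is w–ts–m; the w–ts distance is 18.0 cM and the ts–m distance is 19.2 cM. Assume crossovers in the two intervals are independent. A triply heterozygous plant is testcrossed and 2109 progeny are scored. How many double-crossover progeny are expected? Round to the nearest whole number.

Map distances give recombination frequencies of 0.180 and 0.192 for the two intervals.
With no interference, expected double-crossover frequency = 0.180 × 0.192 = 0.03456.
Expected number = 0.03456 × 2109 = 72.89 ≈ 73.

73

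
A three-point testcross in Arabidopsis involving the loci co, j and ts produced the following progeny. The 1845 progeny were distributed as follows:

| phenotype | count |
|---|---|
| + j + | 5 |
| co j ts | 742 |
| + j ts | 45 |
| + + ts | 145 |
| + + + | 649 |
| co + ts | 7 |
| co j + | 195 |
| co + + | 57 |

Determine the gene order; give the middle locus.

j

The two most frequent reciprocal classes, + + + and co j ts, are the parental types, so the F1 was + + + / co j ts.
The two rarest classes, + j + and co + ts, are the double crossovers. Comparing them with the parentals, only the j allele has switched, so j is the middle locus and the order is ts – j – co.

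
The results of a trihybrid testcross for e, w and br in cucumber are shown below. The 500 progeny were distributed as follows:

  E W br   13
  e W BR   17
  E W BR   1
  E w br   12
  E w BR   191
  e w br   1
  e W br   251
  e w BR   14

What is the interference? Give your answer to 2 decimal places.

-0.11

The two most frequent reciprocal classes, e W br and E w BR, are the parental types, so the F1 was e W br / E w BR.
The two rarest classes, e w br and E W BR, are the double crossovers. Comparing them with the parentals, only the w allele has switched, so w is the middle locus and the order is e – w – br.
e–w: (27 + 2)/500 = 0.0580; w–br: (29 + 2)/500 = 0.0620.
Expected DCO frequency = 0.0580 × 0.0620 ≈ 0.00360; observed = 2/500 ≈ 0.00400.
Coefficient of coincidence = 0.00400/0.00360 ≈ 1.11; interference = 1 − 1.11 = -0.11.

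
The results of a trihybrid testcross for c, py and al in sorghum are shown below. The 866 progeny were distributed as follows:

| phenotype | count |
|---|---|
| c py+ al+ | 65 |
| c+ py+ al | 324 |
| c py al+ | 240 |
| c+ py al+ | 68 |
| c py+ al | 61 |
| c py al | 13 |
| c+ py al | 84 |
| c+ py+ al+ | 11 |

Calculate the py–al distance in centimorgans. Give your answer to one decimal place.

The two most frequent reciprocal classes, c py al+ and c+ py+ al, are the parental types, so the F1 was c py al+ / c+ py+ al.
The two rarest classes, c py al and c+ py+ al+, are the double crossovers. Comparing them with the parentals, only the al allele has switched, so al is the middle locus and the order is c – al – py.
Crossovers in the al–py interval produce the single-crossover classes c py+ al+ and c+ py al (65 + 84 = 149) plus the double crossovers (24).
RF(al–py) = (149 + 24) / 866 = 173/866 = 0.1998 → 20.0 centimorgans.

20.0 centimorgans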